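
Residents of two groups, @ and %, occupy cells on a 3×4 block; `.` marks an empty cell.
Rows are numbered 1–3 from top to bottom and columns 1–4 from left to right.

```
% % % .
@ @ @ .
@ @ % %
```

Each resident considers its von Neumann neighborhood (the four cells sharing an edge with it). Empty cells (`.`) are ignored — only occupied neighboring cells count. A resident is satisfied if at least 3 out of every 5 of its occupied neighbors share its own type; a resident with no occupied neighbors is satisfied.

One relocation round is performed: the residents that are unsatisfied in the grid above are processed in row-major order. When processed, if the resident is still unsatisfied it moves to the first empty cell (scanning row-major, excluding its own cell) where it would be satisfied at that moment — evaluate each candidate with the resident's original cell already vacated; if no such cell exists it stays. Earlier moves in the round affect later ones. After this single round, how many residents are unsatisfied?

Initially unsatisfied (in order): (1,1), (1,3), (2,3), (3,3).
  (1,1) → (1,4).
  (1,3): now satisfied by earlier moves; stays.
  (2,3): no empty cell satisfies it; stays.
  (3,3) → (2,4).
Resulting grid:
. % % %
@ @ @ %
@ @ . %
Unsatisfied now: (1,2), (2,3).

2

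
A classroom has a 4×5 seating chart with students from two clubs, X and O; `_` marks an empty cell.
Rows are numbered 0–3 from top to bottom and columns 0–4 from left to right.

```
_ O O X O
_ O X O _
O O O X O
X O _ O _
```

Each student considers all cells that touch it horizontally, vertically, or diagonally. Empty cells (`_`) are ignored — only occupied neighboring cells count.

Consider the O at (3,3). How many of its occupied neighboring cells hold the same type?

Occupied neighbors of (3,3): (2,2)=O, (2,3)=X, (2,4)=O.
Same type (O): 2 of 3.

2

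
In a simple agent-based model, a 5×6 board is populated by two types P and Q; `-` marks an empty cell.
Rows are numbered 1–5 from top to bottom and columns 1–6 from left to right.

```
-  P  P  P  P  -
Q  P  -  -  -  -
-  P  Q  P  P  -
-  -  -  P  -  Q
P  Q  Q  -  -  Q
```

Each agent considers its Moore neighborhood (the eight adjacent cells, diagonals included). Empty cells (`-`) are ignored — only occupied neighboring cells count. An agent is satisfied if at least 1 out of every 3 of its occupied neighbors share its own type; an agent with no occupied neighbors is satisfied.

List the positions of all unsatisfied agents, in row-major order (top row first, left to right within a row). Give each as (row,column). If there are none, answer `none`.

(1,2)P 2/3 ok
(1,3)P 3/3 ok
(1,4)P 2/2 ok
(1,5)P 1/1 ok
(2,1)Q 0/3 unhappy
(2,2)P 3/5 ok
(3,2)P 1/3 ok
(3,3)Q 0/4 unhappy
(3,4)P 2/3 ok
(3,5)P 2/3 ok
(4,4)P 2/4 ok
(4,6)Q 1/2 ok
(5,1)P 0/1 unhappy
(5,2)Q 1/2 ok
(5,3)Q 1/2 ok
(5,6)Q 1/1 ok

(2,1), (3,3), (5,1)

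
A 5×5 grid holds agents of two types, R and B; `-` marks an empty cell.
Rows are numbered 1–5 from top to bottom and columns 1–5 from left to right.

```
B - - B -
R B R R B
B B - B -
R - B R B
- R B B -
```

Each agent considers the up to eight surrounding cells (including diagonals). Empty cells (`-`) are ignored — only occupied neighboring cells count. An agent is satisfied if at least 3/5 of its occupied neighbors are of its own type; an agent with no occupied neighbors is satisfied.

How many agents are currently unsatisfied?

Row 1: (1,1)B 1/2 unhappy · (1,4)B 1/3 unhappy
Row 2: (2,1)R 0/4 unhappy · (2,2)B 3/5 ok · (2,3)R 1/5 unhappy · (2,4)R 1/4 unhappy · (2,5)B 2/3 ok
Row 3: (3,1)B 2/4 unhappy · (3,2)B 3/6 unhappy · (3,4)B 3/6 unhappy
Row 4: (4,1)R 1/3 unhappy · (4,3)B 4/6 ok · (4,4)R 0/5 unhappy · (4,5)B 2/3 ok
Row 5: (5,2)R 1/3 unhappy · (5,3)B 2/4 unhappy · (5,4)B 3/4 ok
Unsatisfied: (1,1), (1,4), (2,1), (2,3), (2,4), (3,1), (3,2), (3,4), (4,1), (4,4), (5,2), (5,3) — 12 in total.

12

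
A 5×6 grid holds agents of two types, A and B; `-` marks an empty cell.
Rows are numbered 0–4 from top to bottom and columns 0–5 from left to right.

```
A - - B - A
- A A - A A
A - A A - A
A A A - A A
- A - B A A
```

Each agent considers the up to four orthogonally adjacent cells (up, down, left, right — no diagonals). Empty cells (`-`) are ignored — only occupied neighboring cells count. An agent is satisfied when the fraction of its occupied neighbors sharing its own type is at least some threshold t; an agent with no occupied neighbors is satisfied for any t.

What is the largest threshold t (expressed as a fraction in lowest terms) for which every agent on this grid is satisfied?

(0,0)A — no occupied neighbors
(0,3)B — no occupied neighbors
(0,5)A 1/1
(1,1)A 1/1
(1,2)A 2/2
(1,4)A 1/1
(1,5)A 3/3
(2,0)A 1/1
(2,2)A 3/3
(2,3)A 1/1
(2,5)A 2/2
(3,0)A 2/2
(3,1)A 3/3
(3,2)A 2/2
(3,4)A 2/2
(3,5)A 3/3
(4,1)A 1/1
(4,3)B 0/1
(4,4)A 2/3
(4,5)A 2/2
The smallest same-type fraction is 0/1 at (4,3), which reduces to 0/1. Any threshold above that leaves this agent unsatisfied.

0/1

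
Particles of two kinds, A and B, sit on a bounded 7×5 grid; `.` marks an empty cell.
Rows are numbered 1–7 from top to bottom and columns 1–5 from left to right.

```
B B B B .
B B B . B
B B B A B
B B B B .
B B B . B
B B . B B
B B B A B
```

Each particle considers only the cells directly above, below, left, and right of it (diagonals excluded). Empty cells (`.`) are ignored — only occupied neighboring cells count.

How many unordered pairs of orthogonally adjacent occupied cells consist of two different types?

Scan each occupied cell's neighbors to the right and below so each pair is counted once.
Row 1: B(1,1)–B(1,2)= B(1,1)–B(2,1)= B(1,2)–B(1,3)= B(1,2)–B(2,2)= B(1,3)–B(1,4)= B(1,3)–B(2,3)=  → 0/6 unlike.
Row 2: B(2,1)–B(2,2)= B(2,1)–B(3,1)= B(2,2)–B(2,3)= B(2,2)–B(3,2)= B(2,3)–B(3,3)= B(2,5)–B(3,5)=  → 0/6 unlike.
Row 3: B(3,1)–B(3,2)= B(3,1)–B(4,1)= B(3,2)–B(3,3)= B(3,2)–B(4,2)= B(3,3)–A(3,4)≠ B(3,3)–B(4,3)= A(3,4)–B(3,5)≠ A(3,4)–B(4,4)≠  → 3/8 unlike.
Row 4: B(4,1)–B(4,2)= B(4,1)–B(5,1)= B(4,2)–B(4,3)= B(4,2)–B(5,2)= B(4,3)–B(4,4)= B(4,3)–B(5,3)=  → 0/6 unlike.
Row 5: B(5,1)–B(5,2)= B(5,1)–B(6,1)= B(5,2)–B(5,3)= B(5,2)–B(6,2)= B(5,5)–B(6,5)=  → 0/5 unlike.
Row 6: B(6,1)–B(6,2)= B(6,1)–B(7,1)= B(6,2)–B(7,2)= B(6,4)–B(6,5)= B(6,4)–A(7,4)≠ B(6,5)–B(7,5)=  → 1/6 unlike.
Row 7: B(7,1)–B(7,2)= B(7,2)–B(7,3)= B(7,3)–A(7,4)≠ A(7,4)–B(7,5)≠  → 2/4 unlike.
Total adjacent occupied pairs: 41; unlike-type pairs: 6.

6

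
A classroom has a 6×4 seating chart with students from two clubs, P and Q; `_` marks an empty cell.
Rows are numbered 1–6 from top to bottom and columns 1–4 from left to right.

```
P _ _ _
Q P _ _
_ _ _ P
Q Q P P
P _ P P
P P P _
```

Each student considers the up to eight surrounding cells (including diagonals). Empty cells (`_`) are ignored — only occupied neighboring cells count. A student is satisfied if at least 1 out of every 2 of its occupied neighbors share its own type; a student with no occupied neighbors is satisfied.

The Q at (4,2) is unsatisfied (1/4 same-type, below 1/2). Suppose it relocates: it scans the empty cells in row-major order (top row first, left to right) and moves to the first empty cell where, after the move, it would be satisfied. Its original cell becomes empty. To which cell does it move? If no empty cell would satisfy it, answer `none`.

Vacating (4,2). Empty cells in order:
  (1,2): 1/3 same-type → still unsatisfied.
  (1,3): 0/1 same-type → still unsatisfied.
  (1,4): 0/0 same-type → satisfied — stop here.

(1,4)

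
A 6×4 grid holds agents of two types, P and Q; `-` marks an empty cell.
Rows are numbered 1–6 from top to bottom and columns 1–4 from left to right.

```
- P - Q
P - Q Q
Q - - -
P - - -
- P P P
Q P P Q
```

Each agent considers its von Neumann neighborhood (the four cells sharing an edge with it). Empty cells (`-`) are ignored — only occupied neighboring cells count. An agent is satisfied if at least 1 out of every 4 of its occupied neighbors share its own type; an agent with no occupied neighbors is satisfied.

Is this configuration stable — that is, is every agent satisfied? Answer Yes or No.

No

(1,2)P 0/0 satisfied
(1,4)Q 1/1 satisfied
(2,1)P 0/1 not
(2,3)Q 1/1 satisfied
(2,4)Q 2/2 satisfied
(3,1)Q 0/2 not
(4,1)P 0/1 not
(5,2)P 2/2 satisfied
(5,3)P 3/3 satisfied
(5,4)P 1/2 satisfied
(6,1)Q 0/1 not
(6,2)P 2/3 satisfied
(6,3)P 2/3 satisfied
(6,4)Q 0/2 not
For instance (2,1) has only 0/1 same-type neighbors, below 1/4.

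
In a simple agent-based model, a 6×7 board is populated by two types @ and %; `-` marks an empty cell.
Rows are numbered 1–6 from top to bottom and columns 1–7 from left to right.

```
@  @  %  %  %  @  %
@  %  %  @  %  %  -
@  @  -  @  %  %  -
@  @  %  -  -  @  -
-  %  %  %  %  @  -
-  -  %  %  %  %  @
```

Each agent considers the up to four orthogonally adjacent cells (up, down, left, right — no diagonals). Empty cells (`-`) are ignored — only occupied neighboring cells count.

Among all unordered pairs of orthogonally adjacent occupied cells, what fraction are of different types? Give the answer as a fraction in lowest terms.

17/45

Scan each occupied cell's neighbors to the right and below so each pair is counted once.
Row 1: @(1,1)–@(1,2)= @(1,1)–@(2,1)= @(1,2)–%(1,3)≠ @(1,2)–%(2,2)≠ %(1,3)–%(1,4)= %(1,3)–%(2,3)= %(1,4)–%(1,5)= %(1,4)–@(2,4)≠ %(1,5)–@(1,6)≠ %(1,5)–%(2,5)= @(1,6)–%(1,7)≠ @(1,6)–%(2,6)≠  → 6/12 unlike.
Row 2: @(2,1)–%(2,2)≠ @(2,1)–@(3,1)= %(2,2)–%(2,3)= %(2,2)–@(3,2)≠ %(2,3)–@(2,4)≠ @(2,4)–%(2,5)≠ @(2,4)–@(3,4)= %(2,5)–%(2,6)= %(2,5)–%(3,5)= %(2,6)–%(3,6)=  → 4/10 unlike.
Row 3: @(3,1)–@(3,2)= @(3,1)–@(4,1)= @(3,2)–@(4,2)= @(3,4)–%(3,5)≠ %(3,5)–%(3,6)= %(3,6)–@(4,6)≠  → 2/6 unlike.
Row 4: @(4,1)–@(4,2)= @(4,2)–%(4,3)≠ @(4,2)–%(5,2)≠ %(4,3)–%(5,3)= @(4,6)–@(5,6)=  → 2/5 unlike.
Row 5: %(5,2)–%(5,3)= %(5,3)–%(5,4)= %(5,3)–%(6,3)= %(5,4)–%(5,5)= %(5,4)–%(6,4)= %(5,5)–@(5,6)≠ %(5,5)–%(6,5)= @(5,6)–%(6,6)≠  → 2/8 unlike.
Row 6: %(6,3)–%(6,4)= %(6,4)–%(6,5)= %(6,5)–%(6,6)= %(6,6)–@(6,7)≠  → 1/4 unlike.
Total adjacent occupied pairs: 45; unlike-type pairs: 17.
17/45 is already in lowest terms.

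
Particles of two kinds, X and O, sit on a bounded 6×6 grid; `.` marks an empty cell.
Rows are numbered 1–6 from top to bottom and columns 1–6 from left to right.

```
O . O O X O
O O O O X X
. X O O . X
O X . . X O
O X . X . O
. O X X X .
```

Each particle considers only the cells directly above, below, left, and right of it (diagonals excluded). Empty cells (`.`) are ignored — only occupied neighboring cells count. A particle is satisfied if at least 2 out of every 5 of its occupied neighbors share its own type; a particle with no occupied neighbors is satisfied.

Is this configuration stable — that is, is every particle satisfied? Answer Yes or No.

No

Row 1: (1,1)O 1/1 satisfied · (1,3)O 2/2 satisfied · (1,4)O 2/3 satisfied · (1,5)X 1/3 not · (1,6)O 0/2 not
Row 2: (2,1)O 2/2 satisfied · (2,2)O 2/3 satisfied · (2,3)O 4/4 satisfied · (2,4)O 3/4 satisfied · (2,5)X 2/3 satisfied · (2,6)X 2/3 satisfied
Row 3: (3,2)X 1/3 not · (3,3)O 2/3 satisfied · (3,4)O 2/2 satisfied · (3,6)X 1/2 satisfied
Row 4: (4,1)O 1/2 satisfied · (4,2)X 2/3 satisfied · (4,5)X 0/1 not · (4,6)O 1/3 not
Row 5: (5,1)O 1/2 satisfied · (5,2)X 1/3 not · (5,4)X 1/1 satisfied · (5,6)O 1/1 satisfied
Row 6: (6,2)O 0/2 not · (6,3)X 1/2 satisfied · (6,4)X 3/3 satisfied · (6,5)X 1/1 satisfied
For instance (1,5) has only 1/3 same-type neighbors, below 2/5.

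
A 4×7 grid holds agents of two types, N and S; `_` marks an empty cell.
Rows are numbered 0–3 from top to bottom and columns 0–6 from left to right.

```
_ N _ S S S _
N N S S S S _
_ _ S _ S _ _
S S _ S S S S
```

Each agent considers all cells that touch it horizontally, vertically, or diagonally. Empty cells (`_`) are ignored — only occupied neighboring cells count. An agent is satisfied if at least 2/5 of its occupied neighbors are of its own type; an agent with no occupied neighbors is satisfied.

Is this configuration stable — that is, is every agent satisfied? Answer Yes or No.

Yes

Row 0: (0,1)N 2/3 ✓ · (0,3)S 4/4 ✓ · (0,4)S 5/5 ✓ · (0,5)S 3/3 ✓
Row 1: (1,0)N 2/2 ✓ · (1,1)N 2/4 ✓ · (1,2)S 3/5 ✓ · (1,3)S 6/6 ✓ · (1,4)S 6/6 ✓ · (1,5)S 4/4 ✓
Row 2: (2,2)S 4/5 ✓ · (2,4)S 6/6 ✓
Row 3: (3,0)S 1/1 ✓ · (3,1)S 2/2 ✓ · (3,3)S 3/3 ✓ · (3,4)S 3/3 ✓ · (3,5)S 3/3 ✓ · (3,6)S 1/1 ✓
All meet the threshold, so the configuration is stable.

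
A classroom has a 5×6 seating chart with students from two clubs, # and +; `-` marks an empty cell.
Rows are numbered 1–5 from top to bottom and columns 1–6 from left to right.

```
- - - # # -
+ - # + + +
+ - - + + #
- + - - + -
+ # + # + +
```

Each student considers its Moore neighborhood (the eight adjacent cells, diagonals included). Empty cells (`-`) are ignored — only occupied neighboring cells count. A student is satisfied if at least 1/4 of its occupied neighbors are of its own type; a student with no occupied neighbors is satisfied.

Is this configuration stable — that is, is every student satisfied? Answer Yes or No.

No

Row 1: (1,4)# 2/4 ok · (1,5)# 1/4 ok
Row 2: (2,1)+ 1/1 ok · (2,3)# 1/3 ok · (2,4)+ 3/6 ok · (2,5)+ 4/7 ok · (2,6)+ 2/4 ok
Row 3: (3,1)+ 2/2 ok · (3,4)+ 4/5 ok · (3,5)+ 5/6 ok · (3,6)# 0/4 unhappy
Row 4: (4,2)+ 3/4 ok · (4,5)+ 4/6 ok
Row 5: (5,1)+ 1/2 ok · (5,2)# 0/3 unhappy · (5,3)+ 1/3 ok · (5,4)# 0/3 unhappy · (5,5)+ 2/3 ok · (5,6)+ 2/2 ok
For instance (3,6) has only 0/4 same-type neighbors, below 1/4.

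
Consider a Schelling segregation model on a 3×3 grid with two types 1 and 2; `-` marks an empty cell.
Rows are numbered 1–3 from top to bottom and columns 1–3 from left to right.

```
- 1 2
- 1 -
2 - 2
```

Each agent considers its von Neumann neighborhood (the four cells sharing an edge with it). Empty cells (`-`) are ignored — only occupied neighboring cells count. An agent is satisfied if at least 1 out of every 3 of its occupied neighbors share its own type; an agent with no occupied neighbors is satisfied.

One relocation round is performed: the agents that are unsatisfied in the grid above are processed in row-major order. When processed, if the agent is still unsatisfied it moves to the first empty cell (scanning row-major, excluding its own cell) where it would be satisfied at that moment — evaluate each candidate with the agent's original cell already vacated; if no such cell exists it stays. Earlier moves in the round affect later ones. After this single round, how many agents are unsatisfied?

Initially unsatisfied (in order): (1,3).
  (1,3) → (2,1).
Resulting grid:
- 1 -
2 1 -
2 - 2
All satisfied now.

0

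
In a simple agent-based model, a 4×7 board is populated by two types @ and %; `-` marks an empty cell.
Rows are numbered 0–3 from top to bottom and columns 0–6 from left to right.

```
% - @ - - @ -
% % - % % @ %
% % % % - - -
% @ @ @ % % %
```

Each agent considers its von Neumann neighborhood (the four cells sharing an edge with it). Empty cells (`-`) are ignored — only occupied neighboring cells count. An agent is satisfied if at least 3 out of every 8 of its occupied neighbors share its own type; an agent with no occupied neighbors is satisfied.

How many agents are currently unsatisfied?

Row 0: (0,0)% 1/1 ok · (0,2)@ 0/0 ok · (0,5)@ 1/1 ok
Row 1: (1,0)% 3/3 ok · (1,1)% 2/2 ok · (1,3)% 2/2 ok · (1,4)% 1/2 ok · (1,5)@ 1/3 unhappy · (1,6)% 0/1 unhappy
Row 2: (2,0)% 3/3 ok · (2,1)% 3/4 ok · (2,2)% 2/3 ok · (2,3)% 2/3 ok
Row 3: (3,0)% 1/2 ok · (3,1)@ 1/3 unhappy · (3,2)@ 2/3 ok · (3,3)@ 1/3 unhappy · (3,4)% 1/2 ok · (3,5)% 2/2 ok · (3,6)% 1/1 ok
Unsatisfied: (1,5), (1,6), (3,1), (3,3) — 4 in total.

4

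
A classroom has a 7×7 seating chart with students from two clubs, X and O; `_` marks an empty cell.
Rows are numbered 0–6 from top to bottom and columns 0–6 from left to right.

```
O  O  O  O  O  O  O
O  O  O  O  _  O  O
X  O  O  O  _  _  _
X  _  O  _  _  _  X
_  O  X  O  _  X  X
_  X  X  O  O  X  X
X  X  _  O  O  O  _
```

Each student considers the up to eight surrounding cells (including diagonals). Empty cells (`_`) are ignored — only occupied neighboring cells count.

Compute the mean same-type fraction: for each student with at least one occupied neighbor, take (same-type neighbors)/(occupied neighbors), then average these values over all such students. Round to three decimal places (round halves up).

0.796

Row 0: (0,0)O 3/3 · (0,1)O 5/5 · (0,2)O 5/5 · (0,3)O 4/4 · (0,4)O 4/4 · (0,5)O 4/4 · (0,6)O 3/3
Row 1: (1,0)O 4/5 · (1,1)O 7/8 · (1,2)O 8/8 · (1,3)O 6/6 · (1,5)O 4/4 · (1,6)O 3/3
Row 2: (2,0)X 1/4 · (2,1)O 5/7 · (2,2)O 6/6 · (2,3)O 4/4
Row 3: (3,0)X 1/3 · (3,2)O 5/6 · (3,6)X 2/2
Row 4: (4,1)O 1/5 · (4,2)X 2/6 · (4,3)O 3/5 · (4,5)X 4/5 · (4,6)X 4/4
Row 5: (5,1)X 4/5 · (5,2)X 3/7 · (5,3)O 4/6 · (5,4)O 5/7 · (5,5)X 3/6 · (5,6)X 3/4
Row 6: (6,0)X 2/2 · (6,1)X 3/3 · (6,3)O 3/4 · (6,4)O 4/5 · (6,5)O 2/4
Sum over 36 students: 3/3 + 5/5 + 5/5 + 4/4 + 4/4 + 4/4 + 3/3 + 4/5 + 7/8 + 8/8 + 6/6 + 4/4 + 3/3 + 1/4 + 5/7 + 6/6 + 4/4 + 1/3 + 5/6 + 2/2 + 1/5 + 2/6 + 3/5 + 4/5 + 4/4 + 4/5 + 3/7 + 4/6 + 5/7 + 3/6 + 3/4 + 2/2 + 3/3 + 3/4 + 4/5 + 2/4 = 4813/168; mean = 4813/168 ÷ 36 = 4813/6048 = 0.795800… → 0.796.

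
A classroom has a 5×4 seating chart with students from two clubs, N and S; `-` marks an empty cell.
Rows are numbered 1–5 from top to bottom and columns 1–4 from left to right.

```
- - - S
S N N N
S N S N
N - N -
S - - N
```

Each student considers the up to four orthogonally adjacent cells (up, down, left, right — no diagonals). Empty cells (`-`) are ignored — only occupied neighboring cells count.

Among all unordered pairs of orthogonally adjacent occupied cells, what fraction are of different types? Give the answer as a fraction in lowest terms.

Scan each occupied cell's neighbors to the right and below so each pair is counted once.
From row 1: 1 unlike of 1 pairs (running 1/1).
From row 2: 2 unlike of 7 pairs (running 3/8).
From row 3: 5 unlike of 5 pairs (running 8/13).
From row 4: 1 unlike of 1 pairs (running 9/14).
Total adjacent occupied pairs: 14; unlike-type pairs: 9.
9/14 is already in lowest terms.

9/14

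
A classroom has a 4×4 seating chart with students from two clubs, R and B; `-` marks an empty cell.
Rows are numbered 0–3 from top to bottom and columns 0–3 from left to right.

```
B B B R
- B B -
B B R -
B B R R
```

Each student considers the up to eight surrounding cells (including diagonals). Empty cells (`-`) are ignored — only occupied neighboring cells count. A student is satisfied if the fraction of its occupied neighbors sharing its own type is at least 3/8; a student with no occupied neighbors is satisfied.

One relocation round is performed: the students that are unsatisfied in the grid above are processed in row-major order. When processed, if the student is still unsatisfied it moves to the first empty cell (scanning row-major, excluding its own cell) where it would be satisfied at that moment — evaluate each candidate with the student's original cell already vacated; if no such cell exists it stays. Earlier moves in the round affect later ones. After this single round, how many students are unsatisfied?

0

Initially unsatisfied (in order): (0,3), (2,2).
  (0,3) → (2,3).
  (2,2): now satisfied by earlier moves; stays.
Resulting grid:
B B B -
- B B -
B B R R
B B R R
All satisfied now.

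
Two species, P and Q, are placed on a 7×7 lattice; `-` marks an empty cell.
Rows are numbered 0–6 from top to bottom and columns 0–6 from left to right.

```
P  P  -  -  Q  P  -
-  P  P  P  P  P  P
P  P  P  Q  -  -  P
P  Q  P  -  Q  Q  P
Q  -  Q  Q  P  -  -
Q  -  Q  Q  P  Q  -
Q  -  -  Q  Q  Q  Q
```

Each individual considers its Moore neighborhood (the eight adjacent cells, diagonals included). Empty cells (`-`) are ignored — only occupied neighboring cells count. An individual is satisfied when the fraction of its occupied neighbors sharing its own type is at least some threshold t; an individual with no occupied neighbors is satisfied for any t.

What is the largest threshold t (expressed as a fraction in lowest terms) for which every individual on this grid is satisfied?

Row 0: (0,0)P 2/2 · (0,1)P 3/3 · (0,4)Q 0/4 · (0,5)P 3/4
Row 1: (1,1)P 6/6 · (1,2)P 5/6 · (1,3)P 3/5 · (1,4)P 3/5 · (1,5)P 4/5 · (1,6)P 3/3
Row 2: (2,0)P 3/4 · (2,1)P 6/7 · (2,2)P 5/7 · (2,3)Q 1/6 · (2,6)P 3/4
Row 3: (3,0)P 2/4 · (3,1)Q 2/7 · (3,2)P 2/6 · (3,4)Q 3/4 · (3,5)Q 1/4 · (3,6)P 1/2
Row 4: (4,0)Q 2/3 · (4,2)Q 4/5 · (4,3)Q 4/7 · (4,4)P 1/6
Row 5: (5,0)Q 2/2 · (5,2)Q 4/4 · (5,3)Q 5/7 · (5,4)P 1/7 · (5,5)Q 3/5
Row 6: (6,0)Q 1/1 · (6,3)Q 3/4 · (6,4)Q 4/5 · (6,5)Q 3/4 · (6,6)Q 2/2
The smallest same-type fraction is 0/4 at (0,4), which reduces to 0/1. Any threshold above that leaves this individual unsatisfied.

0/1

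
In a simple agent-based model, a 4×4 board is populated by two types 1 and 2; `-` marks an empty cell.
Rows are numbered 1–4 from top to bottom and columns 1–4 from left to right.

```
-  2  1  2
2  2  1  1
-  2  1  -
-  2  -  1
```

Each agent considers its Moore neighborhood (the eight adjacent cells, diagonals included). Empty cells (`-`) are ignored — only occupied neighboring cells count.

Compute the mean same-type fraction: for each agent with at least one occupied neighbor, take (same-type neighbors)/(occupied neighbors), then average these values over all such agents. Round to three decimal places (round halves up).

(1,2)2 2/4
(1,3)1 2/5
(1,4)2 0/3
(2,1)2 3/3
(2,2)2 3/6
(2,3)1 3/7
(2,4)1 3/4
(3,2)2 3/5
(3,3)1 3/6
(4,2)2 1/2
(4,4)1 1/1
Sum over 11 agents: 2/4 + 2/5 + 0/3 + 3/3 + 3/6 + 3/7 + 3/4 + 3/5 + 3/6 + 1/2 + 1/1 = 173/28; mean = 173/28 ÷ 11 = 173/308 = 0.561688… → 0.562.

0.562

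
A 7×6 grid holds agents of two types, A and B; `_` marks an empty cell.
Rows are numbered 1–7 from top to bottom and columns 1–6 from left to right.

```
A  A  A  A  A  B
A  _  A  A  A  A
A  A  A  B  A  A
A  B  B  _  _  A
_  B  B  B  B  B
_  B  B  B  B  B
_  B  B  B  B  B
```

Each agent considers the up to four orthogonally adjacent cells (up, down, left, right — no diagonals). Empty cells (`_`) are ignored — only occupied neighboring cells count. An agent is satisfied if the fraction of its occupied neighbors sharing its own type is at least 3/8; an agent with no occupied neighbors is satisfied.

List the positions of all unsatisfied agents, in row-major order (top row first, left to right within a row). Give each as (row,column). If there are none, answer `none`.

(1,6), (3,4)

Row 1: (1,1)A 2/2 satisfied · (1,2)A 2/2 satisfied · (1,3)A 3/3 satisfied · (1,4)A 3/3 satisfied · (1,5)A 2/3 satisfied · (1,6)B 0/2 not
Row 2: (2,1)A 2/2 satisfied · (2,3)A 3/3 satisfied · (2,4)A 3/4 satisfied · (2,5)A 4/4 satisfied · (2,6)A 2/3 satisfied
Row 3: (3,1)A 3/3 satisfied · (3,2)A 2/3 satisfied · (3,3)A 2/4 satisfied · (3,4)B 0/3 not · (3,5)A 2/3 satisfied · (3,6)A 3/3 satisfied
Row 4: (4,1)A 1/2 satisfied · (4,2)B 2/4 satisfied · (4,3)B 2/3 satisfied · (4,6)A 1/2 satisfied
Row 5: (5,2)B 3/3 satisfied · (5,3)B 4/4 satisfied · (5,4)B 3/3 satisfied · (5,5)B 3/3 satisfied · (5,6)B 2/3 satisfied
Row 6: (6,2)B 3/3 satisfied · (6,3)B 4/4 satisfied · (6,4)B 4/4 satisfied · (6,5)B 4/4 satisfied · (6,6)B 3/3 satisfied
Row 7: (7,2)B 2/2 satisfied · (7,3)B 3/3 satisfied · (7,4)B 3/3 satisfied · (7,5)B 3/3 satisfied · (7,6)B 2/2 satisfied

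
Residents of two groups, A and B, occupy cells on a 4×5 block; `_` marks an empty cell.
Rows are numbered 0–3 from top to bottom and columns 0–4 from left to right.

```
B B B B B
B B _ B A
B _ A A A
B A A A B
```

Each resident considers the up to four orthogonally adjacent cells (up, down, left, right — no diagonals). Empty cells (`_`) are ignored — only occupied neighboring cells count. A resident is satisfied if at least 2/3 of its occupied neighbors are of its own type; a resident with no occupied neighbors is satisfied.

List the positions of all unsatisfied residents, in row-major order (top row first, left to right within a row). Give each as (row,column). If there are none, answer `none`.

(0,0)B 2/2 satisfied
(0,1)B 3/3 satisfied
(0,2)B 2/2 satisfied
(0,3)B 3/3 satisfied
(0,4)B 1/2 not
(1,0)B 3/3 satisfied
(1,1)B 2/2 satisfied
(1,3)B 1/3 not
(1,4)A 1/3 not
(2,0)B 2/2 satisfied
(2,2)A 2/2 satisfied
(2,3)A 3/4 satisfied
(2,4)A 2/3 satisfied
(3,0)B 1/2 not
(3,1)A 1/2 not
(3,2)A 3/3 satisfied
(3,3)A 2/3 satisfied
(3,4)B 0/2 not

(0,4), (1,3), (1,4), (3,0), (3,1), (3,4)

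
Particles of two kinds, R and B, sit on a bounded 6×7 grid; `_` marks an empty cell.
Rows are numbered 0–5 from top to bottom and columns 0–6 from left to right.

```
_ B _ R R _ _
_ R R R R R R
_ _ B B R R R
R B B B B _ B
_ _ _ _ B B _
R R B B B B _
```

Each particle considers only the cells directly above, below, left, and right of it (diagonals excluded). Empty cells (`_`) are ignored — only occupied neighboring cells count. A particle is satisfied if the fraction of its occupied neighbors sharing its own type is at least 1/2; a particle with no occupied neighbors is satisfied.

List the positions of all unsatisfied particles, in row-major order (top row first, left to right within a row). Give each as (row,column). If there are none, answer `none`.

(0,1), (3,0), (3,6)

(0,1)B 0/1 ✗
(0,3)R 2/2 ✓
(0,4)R 2/2 ✓
(1,1)R 1/2 ✓
(1,2)R 2/3 ✓
(1,3)R 3/4 ✓
(1,4)R 4/4 ✓
(1,5)R 3/3 ✓
(1,6)R 2/2 ✓
(2,2)B 2/3 ✓
(2,3)B 2/4 ✓
(2,4)R 2/4 ✓
(2,5)R 3/3 ✓
(2,6)R 2/3 ✓
(3,0)R 0/1 ✗
(3,1)B 1/2 ✓
(3,2)B 3/3 ✓
(3,3)B 3/3 ✓
(3,4)B 2/3 ✓
(3,6)B 0/1 ✗
(4,4)B 3/3 ✓
(4,5)B 2/2 ✓
(5,0)R 1/1 ✓
(5,1)R 1/2 ✓
(5,2)B 1/2 ✓
(5,3)B 2/2 ✓
(5,4)B 3/3 ✓
(5,5)B 2/2 ✓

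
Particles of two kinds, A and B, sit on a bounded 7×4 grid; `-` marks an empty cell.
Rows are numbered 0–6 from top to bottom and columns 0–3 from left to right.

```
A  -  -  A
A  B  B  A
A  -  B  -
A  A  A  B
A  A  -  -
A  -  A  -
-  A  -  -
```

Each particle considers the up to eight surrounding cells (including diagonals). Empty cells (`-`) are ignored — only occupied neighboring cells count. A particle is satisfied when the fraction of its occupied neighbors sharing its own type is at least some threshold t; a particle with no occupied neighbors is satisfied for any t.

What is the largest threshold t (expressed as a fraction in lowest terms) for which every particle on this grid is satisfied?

(0,0)A 1/2
(0,3)A 1/2
(1,0)A 2/3
(1,1)B 2/5
(1,2)B 2/4
(1,3)A 1/3
(2,0)A 3/4
(2,2)B 3/6
(3,0)A 4/4
(3,1)A 5/6
(3,2)A 2/4
(3,3)B 1/2
(4,0)A 4/4
(4,1)A 6/6
(5,0)A 3/3
(5,2)A 2/2
(6,1)A 2/2
The smallest same-type fraction is 1/3 at (1,3), which reduces to 1/3. Any threshold above that leaves this particle unsatisfied.

1/3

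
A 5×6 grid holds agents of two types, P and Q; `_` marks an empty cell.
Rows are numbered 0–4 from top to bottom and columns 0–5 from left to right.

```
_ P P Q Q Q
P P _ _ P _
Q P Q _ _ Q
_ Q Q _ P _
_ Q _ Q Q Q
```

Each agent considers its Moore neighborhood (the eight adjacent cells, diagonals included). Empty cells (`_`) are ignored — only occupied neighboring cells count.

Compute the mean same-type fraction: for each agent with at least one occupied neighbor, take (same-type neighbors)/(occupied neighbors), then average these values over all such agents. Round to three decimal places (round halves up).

Row 0: (0,1)P 3/3 · (0,2)P 2/3 · (0,3)Q 1/3 · (0,4)Q 2/3 · (0,5)Q 1/2
Row 1: (1,0)P 3/4 · (1,1)P 4/6 · (1,4)P 0/4
Row 2: (2,0)Q 1/4 · (2,1)P 2/6 · (2,2)Q 2/4 · (2,5)Q 0/2
Row 3: (3,1)Q 4/5 · (3,2)Q 4/5 · (3,4)P 0/4
Row 4: (4,1)Q 2/2 · (4,3)Q 2/3 · (4,4)Q 2/3 · (4,5)Q 1/2
Sum over 19 agents: 3/3 + 2/3 + 1/3 + 2/3 + 1/2 + 3/4 + 4/6 + 0/4 + 1/4 + 2/6 + 2/4 + 0/2 + 4/5 + 4/5 + 0/4 + 2/2 + 2/3 + 2/3 + 1/2 = 101/10; mean = 101/10 ÷ 19 = 101/190 = 0.531578… → 0.532.

0.532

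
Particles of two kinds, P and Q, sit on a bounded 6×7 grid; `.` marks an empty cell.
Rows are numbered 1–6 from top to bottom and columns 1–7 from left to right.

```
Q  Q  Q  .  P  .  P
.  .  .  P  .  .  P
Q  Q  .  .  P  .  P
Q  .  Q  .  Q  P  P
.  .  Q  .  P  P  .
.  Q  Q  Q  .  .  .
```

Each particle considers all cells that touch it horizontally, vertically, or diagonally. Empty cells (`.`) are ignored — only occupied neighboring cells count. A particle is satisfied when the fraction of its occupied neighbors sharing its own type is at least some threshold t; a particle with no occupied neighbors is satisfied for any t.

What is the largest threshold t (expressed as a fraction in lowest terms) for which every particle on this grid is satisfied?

0/1

(1,1)Q 1/1
(1,2)Q 2/2
(1,3)Q 1/2
(1,5)P 1/1
(1,7)P 1/1
(2,4)P 2/3
(2,7)P 2/2
(3,1)Q 2/2
(3,2)Q 3/3
(3,5)P 2/3
(3,7)P 3/3
(4,1)Q 2/2
(4,3)Q 2/2
(4,5)Q 0/4
(4,6)P 5/6
(4,7)P 3/3
(5,3)Q 4/4
(5,5)P 2/4
(5,6)P 3/4
(6,2)Q 2/2
(6,3)Q 3/3
(6,4)Q 2/3
The smallest same-type fraction is 0/4 at (4,5), which reduces to 0/1. Any threshold above that leaves this particle unsatisfied.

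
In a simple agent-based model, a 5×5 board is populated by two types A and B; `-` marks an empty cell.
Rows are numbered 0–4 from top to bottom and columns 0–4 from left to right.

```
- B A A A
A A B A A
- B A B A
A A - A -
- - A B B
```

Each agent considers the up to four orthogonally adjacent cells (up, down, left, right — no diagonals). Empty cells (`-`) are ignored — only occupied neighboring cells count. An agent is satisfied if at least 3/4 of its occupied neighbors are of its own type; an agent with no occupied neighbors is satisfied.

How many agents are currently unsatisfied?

(0,1)B 0/2 unhappy
(0,2)A 1/3 unhappy
(0,3)A 3/3 ok
(0,4)A 2/2 ok
(1,0)A 1/1 ok
(1,1)A 1/4 unhappy
(1,2)B 0/4 unhappy
(1,3)A 2/4 unhappy
(1,4)A 3/3 ok
(2,1)B 0/3 unhappy
(2,2)A 0/3 unhappy
(2,3)B 0/4 unhappy
(2,4)A 1/2 unhappy
(3,0)A 1/1 ok
(3,1)A 1/2 unhappy
(3,3)A 0/2 unhappy
(4,2)A 0/1 unhappy
(4,3)B 1/3 unhappy
(4,4)B 1/1 ok
Unsatisfied: (0,1), (0,2), (1,1), (1,2), (1,3), (2,1), (2,2), (2,3), (2,4), (3,1), (3,3), (4,2), (4,3) — 13 in total.

13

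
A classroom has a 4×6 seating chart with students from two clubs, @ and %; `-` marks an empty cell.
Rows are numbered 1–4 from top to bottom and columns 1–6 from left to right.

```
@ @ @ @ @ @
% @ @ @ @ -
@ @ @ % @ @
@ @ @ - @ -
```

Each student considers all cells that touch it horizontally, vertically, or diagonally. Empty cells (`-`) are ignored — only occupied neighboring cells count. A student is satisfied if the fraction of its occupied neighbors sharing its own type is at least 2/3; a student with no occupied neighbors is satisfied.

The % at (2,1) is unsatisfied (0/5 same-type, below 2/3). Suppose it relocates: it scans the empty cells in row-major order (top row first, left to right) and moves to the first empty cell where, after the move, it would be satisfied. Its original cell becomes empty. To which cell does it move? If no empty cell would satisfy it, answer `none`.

Vacating (2,1). Empty cells in order:
  (2,6): 0/5 same-type → still unsatisfied.
  (4,4): 1/5 same-type → still unsatisfied.
  (4,6): 0/3 same-type → still unsatisfied.

none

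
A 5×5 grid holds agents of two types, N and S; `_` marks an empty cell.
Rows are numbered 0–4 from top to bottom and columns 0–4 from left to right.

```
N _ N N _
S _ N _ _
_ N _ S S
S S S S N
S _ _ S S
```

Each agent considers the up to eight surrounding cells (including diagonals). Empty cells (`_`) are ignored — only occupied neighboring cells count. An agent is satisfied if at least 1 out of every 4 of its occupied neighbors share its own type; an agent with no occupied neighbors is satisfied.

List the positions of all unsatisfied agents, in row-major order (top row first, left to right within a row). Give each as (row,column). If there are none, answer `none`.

(0,0), (1,0), (2,1), (3,4)

Row 0: (0,0)N 0/1 ✗ · (0,2)N 2/2 ✓ · (0,3)N 2/2 ✓
Row 1: (1,0)S 0/2 ✗ · (1,2)N 3/4 ✓
Row 2: (2,1)N 1/5 ✗ · (2,3)S 3/5 ✓ · (2,4)S 2/3 ✓
Row 3: (3,0)S 2/3 ✓ · (3,1)S 3/4 ✓ · (3,2)S 4/5 ✓ · (3,3)S 5/6 ✓ · (3,4)N 0/5 ✗
Row 4: (4,0)S 2/2 ✓ · (4,3)S 3/4 ✓ · (4,4)S 2/3 ✓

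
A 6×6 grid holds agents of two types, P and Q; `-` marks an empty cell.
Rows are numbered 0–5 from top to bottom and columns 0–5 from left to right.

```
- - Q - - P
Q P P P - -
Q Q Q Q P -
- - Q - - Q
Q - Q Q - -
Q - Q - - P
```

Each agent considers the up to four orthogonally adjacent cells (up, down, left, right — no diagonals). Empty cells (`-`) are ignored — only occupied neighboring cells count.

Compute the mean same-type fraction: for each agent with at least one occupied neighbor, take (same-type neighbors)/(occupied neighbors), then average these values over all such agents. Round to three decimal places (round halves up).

(0,2)Q 0/1
(0,5)P — no occupied neighbors
(1,0)Q 1/2
(1,1)P 1/3
(1,2)P 2/4
(1,3)P 1/2
(2,0)Q 2/2
(2,1)Q 2/3
(2,2)Q 3/4
(2,3)Q 1/3
(2,4)P 0/1
(3,2)Q 2/2
(3,5)Q — no occupied neighbors
(4,0)Q 1/1
(4,2)Q 3/3
(4,3)Q 1/1
(5,0)Q 1/1
(5,2)Q 1/1
(5,5)P — no occupied neighbors
Sum over 16 agents: 0/1 + 1/2 + 1/3 + 2/4 + 1/2 + 2/2 + 2/3 + 3/4 + 1/3 + 0/1 + 2/2 + 1/1 + 3/3 + 1/1 + 1/1 + 1/1 = 127/12; mean = 127/12 ÷ 16 = 127/192 = 0.661458… → 0.661.

0.661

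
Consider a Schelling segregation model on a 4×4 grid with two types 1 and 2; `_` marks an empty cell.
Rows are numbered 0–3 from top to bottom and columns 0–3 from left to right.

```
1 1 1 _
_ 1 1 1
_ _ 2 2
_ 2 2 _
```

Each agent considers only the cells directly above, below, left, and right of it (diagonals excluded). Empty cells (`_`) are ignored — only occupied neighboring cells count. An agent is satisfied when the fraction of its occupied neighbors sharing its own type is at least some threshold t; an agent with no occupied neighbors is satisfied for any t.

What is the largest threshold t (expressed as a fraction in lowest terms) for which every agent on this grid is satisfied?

1/2

Row 0: (0,0)1 1/1 · (0,1)1 3/3 · (0,2)1 2/2
Row 1: (1,1)1 2/2 · (1,2)1 3/4 · (1,3)1 1/2
Row 2: (2,2)2 2/3 · (2,3)2 1/2
Row 3: (3,1)2 1/1 · (3,2)2 2/2
The smallest same-type fraction is 1/2 at (1,3), which reduces to 1/2. Any threshold above that leaves this agent unsatisfied.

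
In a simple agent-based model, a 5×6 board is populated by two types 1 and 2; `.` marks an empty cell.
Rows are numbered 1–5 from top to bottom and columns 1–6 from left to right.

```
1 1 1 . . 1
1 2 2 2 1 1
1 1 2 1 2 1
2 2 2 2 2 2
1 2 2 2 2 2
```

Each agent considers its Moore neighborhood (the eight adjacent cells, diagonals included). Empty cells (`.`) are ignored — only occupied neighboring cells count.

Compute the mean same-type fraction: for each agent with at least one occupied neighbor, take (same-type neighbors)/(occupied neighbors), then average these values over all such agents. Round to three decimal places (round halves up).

0.619

(1,1)1 2/3
(1,2)1 3/5
(1,3)1 1/4
(1,6)1 2/2
(2,1)1 4/5
(2,2)2 2/8
(2,3)2 3/7
(2,4)2 3/6
(2,5)1 4/6
(2,6)1 3/4
(3,1)1 2/5
(3,2)1 2/8
(3,3)2 6/8
(3,4)1 1/8
(3,5)2 4/8
(3,6)1 2/5
(4,1)2 2/5
(4,2)2 5/8
(4,3)2 6/8
(4,4)2 7/8
(4,5)2 6/8
(4,6)2 4/5
(5,1)1 0/3
(5,2)2 4/5
(5,3)2 5/5
(5,4)2 5/5
(5,5)2 5/5
(5,6)2 3/3
Sum over 28 agents: 2/3 + 3/5 + 1/4 + 2/2 + 4/5 + 2/8 + 3/7 + 3/6 + 4/6 + 3/4 + 2/5 + 2/8 + 6/8 + 1/8 + 4/8 + 2/5 + 2/5 + 5/8 + 6/8 + 7/8 + 6/8 + 4/5 + 0/3 + 4/5 + 5/5 + 5/5 + 5/5 + 3/3 = 14563/840; mean = 14563/840 ÷ 28 = 14563/23520 = 0.619175… → 0.619.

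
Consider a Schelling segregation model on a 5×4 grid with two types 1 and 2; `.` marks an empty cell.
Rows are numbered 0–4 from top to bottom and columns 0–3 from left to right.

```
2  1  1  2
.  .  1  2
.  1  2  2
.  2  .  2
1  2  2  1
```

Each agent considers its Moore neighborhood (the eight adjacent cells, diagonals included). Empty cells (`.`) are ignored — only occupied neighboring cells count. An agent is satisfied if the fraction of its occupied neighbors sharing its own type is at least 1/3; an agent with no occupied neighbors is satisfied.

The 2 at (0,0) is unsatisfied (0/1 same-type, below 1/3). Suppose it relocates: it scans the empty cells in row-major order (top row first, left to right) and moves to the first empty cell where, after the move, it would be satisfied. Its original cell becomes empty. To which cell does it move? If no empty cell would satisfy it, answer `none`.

(2,0)

Vacating (0,0). Empty cells in order:
  (1,0): 0/2 same-type → still unsatisfied.
  (1,1): 1/5 same-type → still unsatisfied.
  (2,0): 1/2 same-type → satisfied — stop here.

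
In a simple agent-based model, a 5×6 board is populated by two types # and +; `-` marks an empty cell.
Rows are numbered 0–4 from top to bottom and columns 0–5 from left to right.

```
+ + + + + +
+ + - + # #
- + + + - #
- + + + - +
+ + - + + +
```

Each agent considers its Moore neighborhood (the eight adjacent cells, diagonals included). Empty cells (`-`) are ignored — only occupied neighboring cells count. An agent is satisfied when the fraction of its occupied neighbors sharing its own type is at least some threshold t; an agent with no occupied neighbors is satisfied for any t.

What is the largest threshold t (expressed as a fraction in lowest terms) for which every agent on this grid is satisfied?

Row 0: (0,0)+ 3/3 · (0,1)+ 4/4 · (0,2)+ 4/4 · (0,3)+ 3/4 · (0,4)+ 3/5 · (0,5)+ 1/3
Row 1: (1,0)+ 4/4 · (1,1)+ 6/6 · (1,3)+ 5/6 · (1,4)# 2/7 · (1,5)# 2/4
Row 2: (2,1)+ 5/5 · (2,2)+ 7/7 · (2,3)+ 4/5 · (2,5)# 2/3
Row 3: (3,1)+ 5/5 · (3,2)+ 7/7 · (3,3)+ 5/5 · (3,5)+ 2/3
Row 4: (4,0)+ 2/2 · (4,1)+ 3/3 · (4,3)+ 3/3 · (4,4)+ 4/4 · (4,5)+ 2/2
The smallest same-type fraction is 2/7 at (1,4), which reduces to 2/7. Any threshold above that leaves this agent unsatisfied.

2/7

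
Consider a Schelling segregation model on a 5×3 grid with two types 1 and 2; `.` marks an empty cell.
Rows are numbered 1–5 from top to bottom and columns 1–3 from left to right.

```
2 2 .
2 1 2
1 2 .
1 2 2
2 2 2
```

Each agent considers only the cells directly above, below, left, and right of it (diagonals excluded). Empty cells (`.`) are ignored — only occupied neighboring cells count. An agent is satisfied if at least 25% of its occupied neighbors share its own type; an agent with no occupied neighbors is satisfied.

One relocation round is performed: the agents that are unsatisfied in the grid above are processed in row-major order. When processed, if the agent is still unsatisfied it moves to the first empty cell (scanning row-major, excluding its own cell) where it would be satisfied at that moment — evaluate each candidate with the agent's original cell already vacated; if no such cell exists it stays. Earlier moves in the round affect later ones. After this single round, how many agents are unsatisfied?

1

Initially unsatisfied (in order): (2,2), (2,3).
  (2,2): no empty cell satisfies it; stays.
  (2,3) → (1,3).
Resulting grid:
2 2 2
2 1 .
1 2 .
1 2 2
2 2 2
Unsatisfied now: (2,2).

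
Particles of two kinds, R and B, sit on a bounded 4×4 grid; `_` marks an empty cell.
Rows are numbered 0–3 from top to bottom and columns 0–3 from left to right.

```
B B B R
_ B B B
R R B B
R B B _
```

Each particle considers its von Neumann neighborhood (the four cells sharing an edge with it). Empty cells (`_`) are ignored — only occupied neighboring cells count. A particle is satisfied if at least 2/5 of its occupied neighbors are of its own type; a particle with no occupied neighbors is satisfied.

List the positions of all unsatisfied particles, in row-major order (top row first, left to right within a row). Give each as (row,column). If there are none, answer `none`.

(0,3), (2,1), (3,1)

(0,0)B 1/1 ✓
(0,1)B 3/3 ✓
(0,2)B 2/3 ✓
(0,3)R 0/2 ✗
(1,1)B 2/3 ✓
(1,2)B 4/4 ✓
(1,3)B 2/3 ✓
(2,0)R 2/2 ✓
(2,1)R 1/4 ✗
(2,2)B 3/4 ✓
(2,3)B 2/2 ✓
(3,0)R 1/2 ✓
(3,1)B 1/3 ✗
(3,2)B 2/2 ✓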